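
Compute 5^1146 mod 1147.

5^1 ≡ 5 (mod 1147)
5^2 ≡ 5^2 = 25 ≡ 25 (mod 1147)
5^4 ≡ 25^2 = 625 ≡ 625 (mod 1147)
5^8 ≡ 625^2 = 390625 ≡ 645 (mod 1147)
5^16 ≡ 645^2 = 416025 ≡ 811 (mod 1147)
5^32 ≡ 811^2 = 657721 ≡ 490 (mod 1147)
5^64 ≡ 490^2 = 240100 ≡ 377 (mod 1147)
5^128 ≡ 377^2 = 142129 ≡ 1048 (mod 1147)
5^256 ≡ 1048^2 = 1098304 ≡ 625 (mod 1147)
5^512 ≡ 625^2 = 390625 ≡ 645 (mod 1147)
5^1024 ≡ 645^2 = 416025 ≡ 811 (mod 1147)
1146 = 1024 + 64 + 32 + 16 + 8 + 2 in binary powers of 2.
So 5^1146 ≡ 811 · 377 · 490 · 811 · 645 · 25 ≡ 249 (mod 1147).
Since 249 ≠ 1, base 5 is a Fermat witness: 1147 is composite.

249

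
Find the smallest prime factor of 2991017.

71

2991017 is odd.
Digit sum 29, not divisible by 3.
Ends in 7: not divisible by 5.
7: 2991017 = 7·427288 + 1
11: 2991017 = 11·271910 + 7
13: 2991017 = 13·230078 + 3
17: 2991017 = 17·175942 + 3
19: 2991017 = 19·157421 + 18
23: 2991017 = 23·130044 + 5
29: 2991017 = 29·103138 + 15
31: 2991017 = 31·96484 + 13
37: 2991017 = 37·80838 + 11
41: 2991017 = 41·72951 + 26
43: 2991017 = 43·69558 + 23
47: 2991017 = 47·63638 + 31
53: 2991017 = 53·56434 + 15
59: 2991017 = 59·50695 + 12
61: 2991017 = 61·49033 + 4
67: 2991017 = 67·44642 + 3
71: 2991017 = 71·42127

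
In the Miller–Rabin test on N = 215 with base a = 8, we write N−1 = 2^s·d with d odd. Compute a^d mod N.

22

215 − 1 = 214 = 2^1 · 107, so d = 107.
8^1 ≡ 8 (mod 215)
8^2 ≡ 8^2 = 64 ≡ 64 (mod 215)
8^4 ≡ 64^2 = 4096 ≡ 11 (mod 215)
8^8 ≡ 11^2 = 121 ≡ 121 (mod 215)
8^16 ≡ 121^2 = 14641 ≡ 21 (mod 215)
8^32 ≡ 21^2 = 441 ≡ 11 (mod 215)
8^64 ≡ 11^2 = 121 ≡ 121 (mod 215)
107 = 64 + 32 + 8 + 2 + 1 in binary powers of 2.
So 8^107 ≡ 121 · 11 · 121 · 64 · 8 ≡ 22 (mod 215).
Squaring chain: 22; never reaches −1, so base 8 is a Miller–Rabin witness that 215 is composite.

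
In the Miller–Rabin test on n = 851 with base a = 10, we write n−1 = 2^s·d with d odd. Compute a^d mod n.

851 − 1 = 850 = 2^1 · 425, so d = 425.
10^1 ≡ 10 (mod 851)
10^2 ≡ 10^2 = 100 ≡ 100 (mod 851)
10^4 ≡ 100^2 = 10000 ≡ 639 (mod 851)
10^8 ≡ 639^2 = 408321 ≡ 692 (mod 851)
10^16 ≡ 692^2 = 478864 ≡ 602 (mod 851)
10^32 ≡ 602^2 = 362404 ≡ 729 (mod 851)
10^64 ≡ 729^2 = 531441 ≡ 417 (mod 851)
10^128 ≡ 417^2 = 173889 ≡ 285 (mod 851)
10^256 ≡ 285^2 = 81225 ≡ 380 (mod 851)
425 = 256 + 128 + 32 + 8 + 1 in binary powers of 2.
So 10^425 ≡ 380 · 285 · 729 · 692 · 10 ≡ 359 (mod 851).
Squaring chain: 359; never reaches −1, so base 10 is a Miller–Rabin witness that 851 is composite.

359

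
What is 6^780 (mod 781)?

6^1 ≡ 6 (mod 781)
6^2 ≡ 6^2 = 36 ≡ 36 (mod 781)
6^4 ≡ 36^2 = 1296 ≡ 515 (mod 781)
6^8 ≡ 515^2 = 265225 ≡ 466 (mod 781)
6^16 ≡ 466^2 = 217156 ≡ 38 (mod 781)
6^32 ≡ 38^2 = 1444 ≡ 663 (mod 781)
6^64 ≡ 663^2 = 439569 ≡ 647 (mod 781)
6^128 ≡ 647^2 = 418609 ≡ 774 (mod 781)
6^256 ≡ 774^2 = 599076 ≡ 49 (mod 781)
6^512 ≡ 49^2 = 2401 ≡ 58 (mod 781)
780 = 512 + 256 + 8 + 4 in binary powers of 2.
So 6^780 ≡ 58 · 49 · 466 · 515 ≡ 375 (mod 781).
Since 375 ≠ 1, base 6 is a Fermat witness: 781 is composite.

375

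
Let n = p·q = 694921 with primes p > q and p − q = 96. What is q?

Since p = q + 96, we have 694921 = q(q + 96), so q² + 96q − 694921 = 0.
Discriminant: 96² + 4·694921 = 9216 + 2779684 = 2788900; √2788900 = 1670.
q = (−96 + 1670)/2 = 787, and p = q + 96 = 883.
Check: 787 · 883 = 694921.

787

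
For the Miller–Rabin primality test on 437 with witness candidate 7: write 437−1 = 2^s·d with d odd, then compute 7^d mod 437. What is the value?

437 − 1 = 436 = 2^2 · 109, so d = 109.
7^1 ≡ 7 (mod 437)
7^2 ≡ 7^2 = 49 ≡ 49 (mod 437)
7^4 ≡ 49^2 = 2401 ≡ 216 (mod 437)
7^8 ≡ 216^2 = 46656 ≡ 334 (mod 437)
7^16 ≡ 334^2 = 111556 ≡ 121 (mod 437)
7^32 ≡ 121^2 = 14641 ≡ 220 (mod 437)
7^64 ≡ 220^2 = 48400 ≡ 330 (mod 437)
109 = 64 + 32 + 8 + 4 + 1 in binary powers of 2.
So 7^109 ≡ 330 · 220 · 334 · 216 · 7 ≡ 102 (mod 437).
Squaring chain: 102 → 353; never reaches −1, so base 7 is a Miller–Rabin witness that 437 is composite.

102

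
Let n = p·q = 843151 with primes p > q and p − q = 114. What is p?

Since p = q + 114, we have 843151 = q(q + 114), so q² + 114q − 843151 = 0.
Discriminant: 114² + 4·843151 = 12996 + 3372604 = 3385600; √3385600 = 1840.
q = (−114 + 1840)/2 = 863, and p = q + 114 = 977.
Check: 863 · 977 = 843151.

977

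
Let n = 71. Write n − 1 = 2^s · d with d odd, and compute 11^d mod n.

71 − 1 = 70 = 2^1 · 35, so d = 35.
11^1 ≡ 11 (mod 71)
11^2 ≡ 11^2 = 121 ≡ 50 (mod 71)
11^4 ≡ 50^2 = 2500 ≡ 15 (mod 71)
11^8 ≡ 15^2 = 225 ≡ 12 (mod 71)
11^16 ≡ 12^2 = 144 ≡ 2 (mod 71)
11^32 ≡ 2^2 = 4 ≡ 4 (mod 71)
35 = 32 + 2 + 1 in binary powers of 2.
So 11^35 ≡ 4 · 50 · 11 ≡ 70 (mod 71).
Since 11^d ≡ 70 (mod 71), base 11 does not prove 71 composite.

70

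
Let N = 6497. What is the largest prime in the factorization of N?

6497 = 73 · 89
89 is prime.
So 6497 = 73 · 89; the largest prime factor is 89.

89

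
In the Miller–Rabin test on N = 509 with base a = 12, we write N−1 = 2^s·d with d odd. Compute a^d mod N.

208

509 − 1 = 508 = 2^2 · 127, so d = 127.
12^1 ≡ 12 (mod 509)
12^2 ≡ 12^2 = 144 ≡ 144 (mod 509)
12^4 ≡ 144^2 = 20736 ≡ 376 (mod 509)
12^8 ≡ 376^2 = 141376 ≡ 383 (mod 509)
12^16 ≡ 383^2 = 146689 ≡ 97 (mod 509)
12^32 ≡ 97^2 = 9409 ≡ 247 (mod 509)
12^64 ≡ 247^2 = 61009 ≡ 438 (mod 509)
127 = 64 + 32 + 16 + 8 + 4 + 2 + 1 in binary powers of 2.
So 12^127 ≡ 438 · 247 · 97 · 383 · 376 · 144 · 12 ≡ 208 (mod 509).
Squaring chain: 208 → 508; reaches −1, so base 12 does not prove 509 composite.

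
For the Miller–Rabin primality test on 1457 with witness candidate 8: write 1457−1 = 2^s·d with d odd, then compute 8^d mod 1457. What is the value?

1457 − 1 = 1456 = 2^4 · 91, so d = 91.
8^1 ≡ 8 (mod 1457)
8^2 ≡ 8^2 = 64 ≡ 64 (mod 1457)
8^4 ≡ 64^2 = 4096 ≡ 1182 (mod 1457)
8^8 ≡ 1182^2 = 1397124 ≡ 1318 (mod 1457)
8^16 ≡ 1318^2 = 1737124 ≡ 380 (mod 1457)
8^32 ≡ 380^2 = 144400 ≡ 157 (mod 1457)
8^64 ≡ 157^2 = 24649 ≡ 1337 (mod 1457)
91 = 64 + 16 + 8 + 2 + 1 in binary powers of 2.
So 8^91 ≡ 1337 · 380 · 1318 · 64 · 8 ≡ 194 (mod 1457).
Squaring chain: 194 → 1211 → 779 → 729; never reaches −1, so base 8 is a Miller–Rabin witness that 1457 is composite.

194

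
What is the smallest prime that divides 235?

5

235 is odd.
Digit sum 10, not divisible by 3.
Ends in 5: divisible by 5.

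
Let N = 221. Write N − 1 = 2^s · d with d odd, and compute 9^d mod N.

87

221 − 1 = 220 = 2^2 · 55, so d = 55.
9^1 ≡ 9 (mod 221)
9^2 ≡ 9^2 = 81 ≡ 81 (mod 221)
9^4 ≡ 81^2 = 6561 ≡ 152 (mod 221)
9^8 ≡ 152^2 = 23104 ≡ 120 (mod 221)
9^16 ≡ 120^2 = 14400 ≡ 35 (mod 221)
9^32 ≡ 35^2 = 1225 ≡ 120 (mod 221)
55 = 32 + 16 + 4 + 2 + 1 in binary powers of 2.
So 9^55 ≡ 120 · 35 · 152 · 81 · 9 ≡ 87 (mod 221).
Squaring chain: 87 → 55; never reaches −1, so base 9 is a Miller–Rabin witness that 221 is composite.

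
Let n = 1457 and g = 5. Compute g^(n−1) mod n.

5^1 ≡ 5 (mod 1457)
5^2 ≡ 5^2 = 25 ≡ 25 (mod 1457)
5^4 ≡ 25^2 = 625 ≡ 625 (mod 1457)
5^8 ≡ 625^2 = 390625 ≡ 149 (mod 1457)
5^16 ≡ 149^2 = 22201 ≡ 346 (mod 1457)
5^32 ≡ 346^2 = 119716 ≡ 242 (mod 1457)
5^64 ≡ 242^2 = 58564 ≡ 284 (mod 1457)
5^128 ≡ 284^2 = 80656 ≡ 521 (mod 1457)
5^256 ≡ 521^2 = 271441 ≡ 439 (mod 1457)
5^512 ≡ 439^2 = 192721 ≡ 397 (mod 1457)
5^1024 ≡ 397^2 = 157609 ≡ 253 (mod 1457)
1456 = 1024 + 256 + 128 + 32 + 16 in binary powers of 2.
So 5^1456 ≡ 253 · 439 · 521 · 242 · 346 ≡ 36 (mod 1457).
Since 36 ≠ 1, base 5 is a Fermat witness: 1457 is composite.

36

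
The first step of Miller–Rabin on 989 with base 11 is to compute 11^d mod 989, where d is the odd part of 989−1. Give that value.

989 − 1 = 988 = 2^2 · 247, so d = 247.
11^1 ≡ 11 (mod 989)
11^2 ≡ 11^2 = 121 ≡ 121 (mod 989)
11^4 ≡ 121^2 = 14641 ≡ 795 (mod 989)
11^8 ≡ 795^2 = 632025 ≡ 54 (mod 989)
11^16 ≡ 54^2 = 2916 ≡ 938 (mod 989)
11^32 ≡ 938^2 = 879844 ≡ 623 (mod 989)
11^64 ≡ 623^2 = 388129 ≡ 441 (mod 989)
11^128 ≡ 441^2 = 194481 ≡ 637 (mod 989)
247 = 128 + 64 + 32 + 16 + 4 + 2 + 1 in binary powers of 2.
So 11^247 ≡ 637 · 441 · 623 · 938 · 795 · 121 · 11 ≡ 465 (mod 989).
Squaring chain: 465 → 623; never reaches −1, so base 11 is a Miller–Rabin witness that 989 is composite.

465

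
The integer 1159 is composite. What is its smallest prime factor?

1159 is odd.
Digit sum 16, not divisible by 3.
Ends in 9: not divisible by 5.
7: 1159 = 7·165 + 4
11: 1159 = 11·105 + 4
13: 1159 = 13·89 + 2
17: 1159 = 17·68 + 3
19: 1159 = 19·61

19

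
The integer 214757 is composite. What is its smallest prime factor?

214757 is odd.
Digit sum 26, not divisible by 3.
Ends in 7: not divisible by 5.
7: 214757 = 7·30679 + 4
11: 214757 = 11·19523 + 4
13: 214757 = 13·16519 + 10
17: 214757 = 17·12632 + 13
19: 214757 = 19·11303

19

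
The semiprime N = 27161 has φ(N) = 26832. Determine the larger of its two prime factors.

φ(n) = (p−1)(q−1) = n − (p+q) + 1, so p + q = 27161 − 26832 + 1 = 330.
p and q are the roots of t² − 330t + 27161 = 0.
Discriminant: 330² − 4·27161 = 108900 − 108644 = 256; √256 = 16.
q = (330 − 16)/2 = 157, p = (330 + 16)/2 = 173.
Check: 157 · 173 = 27161.

173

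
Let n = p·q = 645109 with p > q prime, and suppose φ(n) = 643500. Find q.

751

φ(n) = (p−1)(q−1) = n − (p+q) + 1, so p + q = 645109 − 643500 + 1 = 1610.
p and q are the roots of t² − 1610t + 645109 = 0.
Discriminant: 1610² − 4·645109 = 2592100 − 2580436 = 11664; √11664 = 108.
q = (1610 − 108)/2 = 751, p = (1610 + 108)/2 = 859.
Check: 751 · 859 = 645109.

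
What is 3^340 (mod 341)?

56

3^1 ≡ 3 (mod 341)
3^2 ≡ 3^2 = 9 ≡ 9 (mod 341)
3^4 ≡ 9^2 = 81 ≡ 81 (mod 341)
3^8 ≡ 81^2 = 6561 ≡ 82 (mod 341)
3^16 ≡ 82^2 = 6724 ≡ 245 (mod 341)
3^32 ≡ 245^2 = 60025 ≡ 9 (mod 341)
3^64 ≡ 9^2 = 81 ≡ 81 (mod 341)
3^128 ≡ 81^2 = 6561 ≡ 82 (mod 341)
3^256 ≡ 82^2 = 6724 ≡ 245 (mod 341)
340 = 256 + 64 + 16 + 4 in binary powers of 2.
So 3^340 ≡ 245 · 81 · 245 · 81 ≡ 56 (mod 341).
Since 56 ≠ 1, base 3 is a Fermat witness: 341 is composite.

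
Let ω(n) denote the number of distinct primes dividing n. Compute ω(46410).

6

46410 = 2 · 23205
23205 = 3 · 7735
7735 = 5 · 1547
1547 = 7 · 221
221 = 13 · 17
46410 = 2 · 3 · 5 · 7 · 13 · 17, which has 6 distinct prime factors.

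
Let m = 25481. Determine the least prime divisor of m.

25481 is odd.
Digit sum 20, not divisible by 3.
Ends in 1: not divisible by 5.
7: 25481 = 7·3640 + 1
11: 25481 = 11·2316 + 5
13: 25481 = 13·1960 + 1
17: 25481 = 17·1498 + 15
19: 25481 = 19·1341 + 2
23: 25481 = 23·1107 + 20
29: 25481 = 29·878 + 19
31: 25481 = 31·821 + 30
37: 25481 = 37·688 + 25
41: 25481 = 41·621 + 20
43: 25481 = 43·592 + 25
47: 25481 = 47·542 + 7
53: 25481 = 53·480 + 41
59: 25481 = 59·431 + 52
61: 25481 = 61·417 + 44
67: 25481 = 67·380 + 21
71: 25481 = 71·358 + 63
73: 25481 = 73·349 + 4
79: 25481 = 79·322 + 43
83: 25481 = 83·307

83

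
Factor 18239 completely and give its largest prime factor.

18239 = 13 · 1403
1403 = 23 · 61
61 is prime.
So 18239 = 13 · 23 · 61; the largest prime factor is 61.

61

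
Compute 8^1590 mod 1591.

8^1 ≡ 8 (mod 1591)
8^2 ≡ 8^2 = 64 ≡ 64 (mod 1591)
8^4 ≡ 64^2 = 4096 ≡ 914 (mod 1591)
8^8 ≡ 914^2 = 835396 ≡ 121 (mod 1591)
8^16 ≡ 121^2 = 14641 ≡ 322 (mod 1591)
8^32 ≡ 322^2 = 103684 ≡ 269 (mod 1591)
8^64 ≡ 269^2 = 72361 ≡ 766 (mod 1591)
8^128 ≡ 766^2 = 586756 ≡ 1268 (mod 1591)
8^256 ≡ 1268^2 = 1607824 ≡ 914 (mod 1591)
8^512 ≡ 914^2 = 835396 ≡ 121 (mod 1591)
8^1024 ≡ 121^2 = 14641 ≡ 322 (mod 1591)
1590 = 1024 + 512 + 32 + 16 + 4 + 2 in binary powers of 2.
So 8^1590 ≡ 322 · 121 · 269 · 322 · 914 · 64 ≡ 1368 (mod 1591).
Since 1368 ≠ 1, base 8 is a Fermat witness: 1591 is composite.

1368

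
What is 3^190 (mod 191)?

1

3^1 ≡ 3 (mod 191)
3^2 ≡ 3^2 = 9 ≡ 9 (mod 191)
3^4 ≡ 9^2 = 81 ≡ 81 (mod 191)
3^8 ≡ 81^2 = 6561 ≡ 67 (mod 191)
3^16 ≡ 67^2 = 4489 ≡ 96 (mod 191)
3^32 ≡ 96^2 = 9216 ≡ 48 (mod 191)
3^64 ≡ 48^2 = 2304 ≡ 12 (mod 191)
3^128 ≡ 12^2 = 144 ≡ 144 (mod 191)
190 = 128 + 32 + 16 + 8 + 4 + 2 in binary powers of 2.
So 3^190 ≡ 144 · 48 · 96 · 67 · 81 · 9 ≡ 1 (mod 191).
Since the result is 1, base 3 gives no evidence that 191 is composite.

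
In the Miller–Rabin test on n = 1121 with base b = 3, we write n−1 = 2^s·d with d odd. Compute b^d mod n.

906

1121 − 1 = 1120 = 2^5 · 35, so d = 35.
3^1 ≡ 3 (mod 1121)
3^2 ≡ 3^2 = 9 ≡ 9 (mod 1121)
3^4 ≡ 9^2 = 81 ≡ 81 (mod 1121)
3^8 ≡ 81^2 = 6561 ≡ 956 (mod 1121)
3^16 ≡ 956^2 = 913936 ≡ 321 (mod 1121)
3^32 ≡ 321^2 = 103041 ≡ 1030 (mod 1121)
35 = 32 + 2 + 1 in binary powers of 2.
So 3^35 ≡ 1030 · 9 · 3 ≡ 906 (mod 1121).
Squaring chain: 906 → 264 → 194 → 643 → 921; never reaches −1, so base 3 is a Miller–Rabin witness that 1121 is composite.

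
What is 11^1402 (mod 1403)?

11^1 ≡ 11 (mod 1403)
11^2 ≡ 11^2 = 121 ≡ 121 (mod 1403)
11^4 ≡ 121^2 = 14641 ≡ 611 (mod 1403)
11^8 ≡ 611^2 = 373321 ≡ 123 (mod 1403)
11^16 ≡ 123^2 = 15129 ≡ 1099 (mod 1403)
11^32 ≡ 1099^2 = 1207801 ≡ 1221 (mod 1403)
11^64 ≡ 1221^2 = 1490841 ≡ 855 (mod 1403)
11^128 ≡ 855^2 = 731025 ≡ 62 (mod 1403)
11^256 ≡ 62^2 = 3844 ≡ 1038 (mod 1403)
11^512 ≡ 1038^2 = 1077444 ≡ 1343 (mod 1403)
11^1024 ≡ 1343^2 = 1803649 ≡ 794 (mod 1403)
1402 = 1024 + 256 + 64 + 32 + 16 + 8 + 2 in binary powers of 2.
So 11^1402 ≡ 794 · 1038 · 855 · 1221 · 1099 · 123 · 121 ≡ 731 (mod 1403).
Since 731 ≠ 1, base 11 is a Fermat witness: 1403 is composite.

731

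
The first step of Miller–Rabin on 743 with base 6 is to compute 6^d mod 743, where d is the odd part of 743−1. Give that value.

743 − 1 = 742 = 2^1 · 371, so d = 371.
6^1 ≡ 6 (mod 743)
6^2 ≡ 6^2 = 36 ≡ 36 (mod 743)
6^4 ≡ 36^2 = 1296 ≡ 553 (mod 743)
6^8 ≡ 553^2 = 305809 ≡ 436 (mod 743)
6^16 ≡ 436^2 = 190096 ≡ 631 (mod 743)
6^32 ≡ 631^2 = 398161 ≡ 656 (mod 743)
6^64 ≡ 656^2 = 430336 ≡ 139 (mod 743)
6^128 ≡ 139^2 = 19321 ≡ 3 (mod 743)
6^256 ≡ 3^2 = 9 ≡ 9 (mod 743)
371 = 256 + 64 + 32 + 16 + 2 + 1 in binary powers of 2.
So 6^371 ≡ 9 · 139 · 656 · 631 · 36 · 6 ≡ 1 (mod 743).
Since 6^d ≡ 1 (mod 743), base 6 does not prove 743 composite.

1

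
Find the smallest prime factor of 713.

23

713 is odd.
Digit sum 11, not divisible by 3.
Ends in 3: not divisible by 5.
7: 713 = 7·101 + 6
11: 713 = 11·64 + 9
13: 713 = 13·54 + 11
17: 713 = 17·41 + 16
19: 713 = 19·37 + 10
23: 713 = 23·31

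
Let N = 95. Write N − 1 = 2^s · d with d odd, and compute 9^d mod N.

24

95 − 1 = 94 = 2^1 · 47, so d = 47.
9^1 ≡ 9 (mod 95)
9^2 ≡ 9^2 = 81 ≡ 81 (mod 95)
9^4 ≡ 81^2 = 6561 ≡ 6 (mod 95)
9^8 ≡ 6^2 = 36 ≡ 36 (mod 95)
9^16 ≡ 36^2 = 1296 ≡ 61 (mod 95)
9^32 ≡ 61^2 = 3721 ≡ 16 (mod 95)
47 = 32 + 8 + 4 + 2 + 1 in binary powers of 2.
So 9^47 ≡ 16 · 36 · 6 · 81 · 9 ≡ 24 (mod 95).
Squaring chain: 24; never reaches −1, so base 9 is a Miller–Rabin witness that 95 is composite.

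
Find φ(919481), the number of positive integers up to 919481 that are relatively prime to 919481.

891072

Factor: 919481 = 79 · 103 · 113.
φ(919481) = (79−1) · (103−1) · (113−1) = 78 · 102 · 112 = 891072.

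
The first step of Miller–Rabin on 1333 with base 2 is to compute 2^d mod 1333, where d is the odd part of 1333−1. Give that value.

1333 − 1 = 1332 = 2^2 · 333, so d = 333.
2^1 ≡ 2 (mod 1333)
2^2 ≡ 2^2 = 4 ≡ 4 (mod 1333)
2^4 ≡ 4^2 = 16 ≡ 16 (mod 1333)
2^8 ≡ 16^2 = 256 ≡ 256 (mod 1333)
2^16 ≡ 256^2 = 65536 ≡ 219 (mod 1333)
2^32 ≡ 219^2 = 47961 ≡ 1306 (mod 1333)
2^64 ≡ 1306^2 = 1705636 ≡ 729 (mod 1333)
2^128 ≡ 729^2 = 531441 ≡ 907 (mod 1333)
2^256 ≡ 907^2 = 822649 ≡ 188 (mod 1333)
333 = 256 + 64 + 8 + 4 + 1 in binary powers of 2.
So 2^333 ≡ 188 · 729 · 256 · 16 · 2 ≡ 70 (mod 1333).
Squaring chain: 70 → 901; never reaches −1, so base 2 is a Miller–Rabin witness that 1333 is composite.

70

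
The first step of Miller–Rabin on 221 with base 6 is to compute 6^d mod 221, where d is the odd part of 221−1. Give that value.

150

221 − 1 = 220 = 2^2 · 55, so d = 55.
6^1 ≡ 6 (mod 221)
6^2 ≡ 6^2 = 36 ≡ 36 (mod 221)
6^4 ≡ 36^2 = 1296 ≡ 191 (mod 221)
6^8 ≡ 191^2 = 36481 ≡ 16 (mod 221)
6^16 ≡ 16^2 = 256 ≡ 35 (mod 221)
6^32 ≡ 35^2 = 1225 ≡ 120 (mod 221)
55 = 32 + 16 + 4 + 2 + 1 in binary powers of 2.
So 6^55 ≡ 120 · 35 · 191 · 36 · 6 ≡ 150 (mod 221).
Squaring chain: 150 → 179; never reaches −1, so base 6 is a Miller–Rabin witness that 221 is composite.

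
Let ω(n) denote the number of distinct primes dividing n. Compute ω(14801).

14801 = 19^2 · 41
14801 = 19^2 · 41, which has 2 distinct prime factors.

2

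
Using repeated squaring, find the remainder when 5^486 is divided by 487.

5^1 ≡ 5 (mod 487)
5^2 ≡ 5^2 = 25 ≡ 25 (mod 487)
5^4 ≡ 25^2 = 625 ≡ 138 (mod 487)
5^8 ≡ 138^2 = 19044 ≡ 51 (mod 487)
5^16 ≡ 51^2 = 2601 ≡ 166 (mod 487)
5^32 ≡ 166^2 = 27556 ≡ 284 (mod 487)
5^64 ≡ 284^2 = 80656 ≡ 301 (mod 487)
5^128 ≡ 301^2 = 90601 ≡ 19 (mod 487)
5^256 ≡ 19^2 = 361 ≡ 361 (mod 487)
486 = 256 + 128 + 64 + 32 + 4 + 2 in binary powers of 2.
So 5^486 ≡ 361 · 19 · 301 · 284 · 138 · 25 ≡ 1 (mod 487).
Since the result is 1, base 5 gives no evidence that 487 is composite.

1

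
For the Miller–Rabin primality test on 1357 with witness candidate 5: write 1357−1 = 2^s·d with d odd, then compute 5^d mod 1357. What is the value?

1357 − 1 = 1356 = 2^2 · 339, so d = 339.
5^1 ≡ 5 (mod 1357)
5^2 ≡ 5^2 = 25 ≡ 25 (mod 1357)
5^4 ≡ 25^2 = 625 ≡ 625 (mod 1357)
5^8 ≡ 625^2 = 390625 ≡ 1166 (mod 1357)
5^16 ≡ 1166^2 = 1359556 ≡ 1199 (mod 1357)
5^32 ≡ 1199^2 = 1437601 ≡ 538 (mod 1357)
5^64 ≡ 538^2 = 289444 ≡ 403 (mod 1357)
5^128 ≡ 403^2 = 162409 ≡ 926 (mod 1357)
5^256 ≡ 926^2 = 857476 ≡ 1209 (mod 1357)
339 = 256 + 64 + 16 + 2 + 1 in binary powers of 2.
So 5^339 ≡ 1209 · 403 · 1199 · 25 · 5 ≡ 724 (mod 1357).
Squaring chain: 724 → 374; never reaches −1, so base 5 is a Miller–Rabin witness that 1357 is composite.

724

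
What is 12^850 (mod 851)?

164

12^1 ≡ 12 (mod 851)
12^2 ≡ 12^2 = 144 ≡ 144 (mod 851)
12^4 ≡ 144^2 = 20736 ≡ 312 (mod 851)
12^8 ≡ 312^2 = 97344 ≡ 330 (mod 851)
12^16 ≡ 330^2 = 108900 ≡ 823 (mod 851)
12^32 ≡ 823^2 = 677329 ≡ 784 (mod 851)
12^64 ≡ 784^2 = 614656 ≡ 234 (mod 851)
12^128 ≡ 234^2 = 54756 ≡ 292 (mod 851)
12^256 ≡ 292^2 = 85264 ≡ 164 (mod 851)
12^512 ≡ 164^2 = 26896 ≡ 515 (mod 851)
850 = 512 + 256 + 64 + 16 + 2 in binary powers of 2.
So 12^850 ≡ 515 · 164 · 234 · 823 · 144 ≡ 164 (mod 851).
Since 164 ≠ 1, base 12 is a Fermat witness: 851 is composite.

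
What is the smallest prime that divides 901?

17

901 is odd.
Digit sum 10, not divisible by 3.
Ends in 1: not divisible by 5.
7: 901 = 7·128 + 5
11: 901 = 11·81 + 10
13: 901 = 13·69 + 4
17: 901 = 17·53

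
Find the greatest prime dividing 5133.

59

5133 = 3 · 1711
1711 = 29 · 59
59 is prime.
So 5133 = 3 · 29 · 59; the largest prime factor is 59.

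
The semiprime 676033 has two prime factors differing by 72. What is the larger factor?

859

Since p = q + 72, we have 676033 = q(q + 72), so q² + 72q − 676033 = 0.
Discriminant: 72² + 4·676033 = 5184 + 2704132 = 2709316; √2709316 = 1646.
q = (−72 + 1646)/2 = 787, and p = q + 72 = 859.
Check: 787 · 859 = 676033.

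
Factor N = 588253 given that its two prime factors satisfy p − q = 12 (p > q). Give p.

Since p = q + 12, we have 588253 = q(q + 12), so q² + 12q − 588253 = 0.
Discriminant: 12² + 4·588253 = 144 + 2353012 = 2353156; √2353156 = 1534.
q = (−12 + 1534)/2 = 761, and p = q + 12 = 773.
Check: 761 · 773 = 588253.

773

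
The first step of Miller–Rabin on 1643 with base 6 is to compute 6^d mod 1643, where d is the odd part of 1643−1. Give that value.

1643 − 1 = 1642 = 2^1 · 821, so d = 821.
6^1 ≡ 6 (mod 1643)
6^2 ≡ 6^2 = 36 ≡ 36 (mod 1643)
6^4 ≡ 36^2 = 1296 ≡ 1296 (mod 1643)
6^8 ≡ 1296^2 = 1679616 ≡ 470 (mod 1643)
6^16 ≡ 470^2 = 220900 ≡ 738 (mod 1643)
6^32 ≡ 738^2 = 544644 ≡ 811 (mod 1643)
6^64 ≡ 811^2 = 657721 ≡ 521 (mod 1643)
6^128 ≡ 521^2 = 271441 ≡ 346 (mod 1643)
6^256 ≡ 346^2 = 119716 ≡ 1420 (mod 1643)
6^512 ≡ 1420^2 = 2016400 ≡ 439 (mod 1643)
821 = 512 + 256 + 32 + 16 + 4 + 1 in binary powers of 2.
So 6^821 ≡ 439 · 1420 · 811 · 738 · 1296 · 6 ≡ 1607 (mod 1643).
Squaring chain: 1607; never reaches −1, so base 6 is a Miller–Rabin witness that 1643 is composite.

1607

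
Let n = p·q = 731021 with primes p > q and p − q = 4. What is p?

Since p = q + 4, we have 731021 = q(q + 4), so q² + 4q − 731021 = 0.
Discriminant: 4² + 4·731021 = 16 + 2924084 = 2924100; √2924100 = 1710.
q = (−4 + 1710)/2 = 853, and p = q + 4 = 857.
Check: 853 · 857 = 731021.

857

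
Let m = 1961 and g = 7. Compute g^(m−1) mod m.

1255

7^1 ≡ 7 (mod 1961)
7^2 ≡ 7^2 = 49 ≡ 49 (mod 1961)
7^4 ≡ 49^2 = 2401 ≡ 440 (mod 1961)
7^8 ≡ 440^2 = 193600 ≡ 1422 (mod 1961)
7^16 ≡ 1422^2 = 2022084 ≡ 293 (mod 1961)
7^32 ≡ 293^2 = 85849 ≡ 1526 (mod 1961)
7^64 ≡ 1526^2 = 2328676 ≡ 969 (mod 1961)
7^128 ≡ 969^2 = 938961 ≡ 1603 (mod 1961)
7^256 ≡ 1603^2 = 2569609 ≡ 699 (mod 1961)
7^512 ≡ 699^2 = 488601 ≡ 312 (mod 1961)
7^1024 ≡ 312^2 = 97344 ≡ 1255 (mod 1961)
1960 = 1024 + 512 + 256 + 128 + 32 + 8 in binary powers of 2.
So 7^1960 ≡ 1255 · 312 · 699 · 1603 · 1526 · 1422 ≡ 1255 (mod 1961).
Since 1255 ≠ 1, base 7 is a Fermat witness: 1961 is composite.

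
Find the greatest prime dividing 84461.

89

84461 = 13 · 6497
6497 = 73 · 89
89 is prime.
So 84461 = 13 · 73 · 89; the largest prime factor is 89.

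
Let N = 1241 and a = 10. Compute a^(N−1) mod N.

220

10^1 ≡ 10 (mod 1241)
10^2 ≡ 10^2 = 100 ≡ 100 (mod 1241)
10^4 ≡ 100^2 = 10000 ≡ 72 (mod 1241)
10^8 ≡ 72^2 = 5184 ≡ 220 (mod 1241)
10^16 ≡ 220^2 = 48400 ≡ 1 (mod 1241)
10^32 ≡ 1^2 = 1 ≡ 1 (mod 1241)
10^64 ≡ 1^2 = 1 ≡ 1 (mod 1241)
10^128 ≡ 1^2 = 1 ≡ 1 (mod 1241)
10^256 ≡ 1^2 = 1 ≡ 1 (mod 1241)
10^512 ≡ 1^2 = 1 ≡ 1 (mod 1241)
10^1024 ≡ 1^2 = 1 ≡ 1 (mod 1241)
1240 = 1024 + 128 + 64 + 16 + 8 in binary powers of 2.
So 10^1240 ≡ 1 · 1 · 1 · 1 · 220 ≡ 220 (mod 1241).
Since 220 ≠ 1, base 10 is a Fermat witness: 1241 is composite.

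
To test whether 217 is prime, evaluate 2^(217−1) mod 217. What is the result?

64

2^1 ≡ 2 (mod 217)
2^2 ≡ 2^2 = 4 ≡ 4 (mod 217)
2^4 ≡ 4^2 = 16 ≡ 16 (mod 217)
2^8 ≡ 16^2 = 256 ≡ 39 (mod 217)
2^16 ≡ 39^2 = 1521 ≡ 2 (mod 217)
2^32 ≡ 2^2 = 4 ≡ 4 (mod 217)
2^64 ≡ 4^2 = 16 ≡ 16 (mod 217)
2^128 ≡ 16^2 = 256 ≡ 39 (mod 217)
216 = 128 + 64 + 16 + 8 in binary powers of 2.
So 2^216 ≡ 39 · 16 · 2 · 39 ≡ 64 (mod 217).
Since 64 ≠ 1, base 2 is a Fermat witness: 217 is composite.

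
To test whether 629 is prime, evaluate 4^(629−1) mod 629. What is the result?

562

4^1 ≡ 4 (mod 629)
4^2 ≡ 4^2 = 16 ≡ 16 (mod 629)
4^4 ≡ 16^2 = 256 ≡ 256 (mod 629)
4^8 ≡ 256^2 = 65536 ≡ 120 (mod 629)
4^16 ≡ 120^2 = 14400 ≡ 562 (mod 629)
4^32 ≡ 562^2 = 315844 ≡ 86 (mod 629)
4^64 ≡ 86^2 = 7396 ≡ 477 (mod 629)
4^128 ≡ 477^2 = 227529 ≡ 460 (mod 629)
4^256 ≡ 460^2 = 211600 ≡ 256 (mod 629)
4^512 ≡ 256^2 = 65536 ≡ 120 (mod 629)
628 = 512 + 64 + 32 + 16 + 4 in binary powers of 2.
So 4^628 ≡ 120 · 477 · 86 · 562 · 256 ≡ 562 (mod 629).
Since 562 ≠ 1, base 4 is a Fermat witness: 629 is composite.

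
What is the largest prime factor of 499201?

89

499201 = 71 · 7031
7031 = 79 · 89
89 is prime.
So 499201 = 71 · 79 · 89; the largest prime factor is 89.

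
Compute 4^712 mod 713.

4^1 ≡ 4 (mod 713)
4^2 ≡ 4^2 = 16 ≡ 16 (mod 713)
4^4 ≡ 16^2 = 256 ≡ 256 (mod 713)
4^8 ≡ 256^2 = 65536 ≡ 653 (mod 713)
4^16 ≡ 653^2 = 426409 ≡ 35 (mod 713)
4^32 ≡ 35^2 = 1225 ≡ 512 (mod 713)
4^64 ≡ 512^2 = 262144 ≡ 473 (mod 713)
4^128 ≡ 473^2 = 223729 ≡ 560 (mod 713)
4^256 ≡ 560^2 = 313600 ≡ 593 (mod 713)
4^512 ≡ 593^2 = 351649 ≡ 140 (mod 713)
712 = 512 + 128 + 64 + 8 in binary powers of 2.
So 4^712 ≡ 140 · 560 · 473 · 653 ≡ 78 (mod 713).
Since 78 ≠ 1, base 4 is a Fermat witness: 713 is composite.

78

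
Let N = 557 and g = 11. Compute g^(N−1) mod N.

11^1 ≡ 11 (mod 557)
11^2 ≡ 11^2 = 121 ≡ 121 (mod 557)
11^4 ≡ 121^2 = 14641 ≡ 159 (mod 557)
11^8 ≡ 159^2 = 25281 ≡ 216 (mod 557)
11^16 ≡ 216^2 = 46656 ≡ 425 (mod 557)
11^32 ≡ 425^2 = 180625 ≡ 157 (mod 557)
11^64 ≡ 157^2 = 24649 ≡ 141 (mod 557)
11^128 ≡ 141^2 = 19881 ≡ 386 (mod 557)
11^256 ≡ 386^2 = 148996 ≡ 277 (mod 557)
11^512 ≡ 277^2 = 76729 ≡ 420 (mod 557)
556 = 512 + 32 + 8 + 4 in binary powers of 2.
So 11^556 ≡ 420 · 157 · 216 · 159 ≡ 1 (mod 557).
Since the result is 1, base 11 gives no evidence that 557 is composite.

1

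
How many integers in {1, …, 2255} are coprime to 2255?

1600

Factor: 2255 = 5 · 11 · 41.
φ(2255) = (5−1) · (11−1) · (41−1) = 4 · 10 · 40 = 1600.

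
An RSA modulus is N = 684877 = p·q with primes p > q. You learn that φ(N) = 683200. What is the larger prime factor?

φ(n) = (p−1)(q−1) = n − (p+q) + 1, so p + q = 684877 − 683200 + 1 = 1678.
p and q are the roots of t² − 1678t + 684877 = 0.
Discriminant: 1678² − 4·684877 = 2815684 − 2739508 = 76176; √76176 = 276.
q = (1678 − 276)/2 = 701, p = (1678 + 276)/2 = 977.
Check: 701 · 977 = 684877.

977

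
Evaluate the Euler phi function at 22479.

Factor: 22479 = 3 · 59 · 127.
φ(22479) = (3−1) · (59−1) · (127−1) = 2 · 58 · 126 = 14616.

14616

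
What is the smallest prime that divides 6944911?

6944911 is odd.
Digit sum 34, not divisible by 3.
Ends in 1: not divisible by 5.
7: 6944911 = 7·992130 + 1
11: 6944911 = 11·631355 + 6
13: 6944911 = 13·534223 + 12
17: 6944911 = 17·408524 + 3
19: 6944911 = 19·365521 + 12
23: 6944911 = 23·301952 + 15
29: 6944911 = 29·239479 + 20
31: 6944911 = 31·224029 + 12
37: 6944911 = 37·187700 + 11
41: 6944911 = 41·169388 + 3
43: 6944911 = 43·161509 + 24
47: 6944911 = 47·147764 + 3
53: 6944911 = 53·131036 + 3
59: 6944911 = 59·117710 + 21
61: 6944911 = 61·113851

61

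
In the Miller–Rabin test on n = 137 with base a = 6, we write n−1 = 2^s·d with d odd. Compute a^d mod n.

137 − 1 = 136 = 2^3 · 17, so d = 17.
6^1 ≡ 6 (mod 137)
6^2 ≡ 6^2 = 36 ≡ 36 (mod 137)
6^4 ≡ 36^2 = 1296 ≡ 63 (mod 137)
6^8 ≡ 63^2 = 3969 ≡ 133 (mod 137)
6^16 ≡ 133^2 = 17689 ≡ 16 (mod 137)
17 = 16 + 1 in binary powers of 2.
So 6^17 ≡ 16 · 6 ≡ 96 (mod 137).
Squaring chain: 96 → 37 → 136; reaches −1, so base 6 does not prove 137 composite.

96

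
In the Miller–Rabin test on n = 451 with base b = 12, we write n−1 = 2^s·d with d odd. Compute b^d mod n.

243

451 − 1 = 450 = 2^1 · 225, so d = 225.
12^1 ≡ 12 (mod 451)
12^2 ≡ 12^2 = 144 ≡ 144 (mod 451)
12^4 ≡ 144^2 = 20736 ≡ 441 (mod 451)
12^8 ≡ 441^2 = 194481 ≡ 100 (mod 451)
12^16 ≡ 100^2 = 10000 ≡ 78 (mod 451)
12^32 ≡ 78^2 = 6084 ≡ 221 (mod 451)
12^64 ≡ 221^2 = 48841 ≡ 133 (mod 451)
12^128 ≡ 133^2 = 17689 ≡ 100 (mod 451)
225 = 128 + 64 + 32 + 1 in binary powers of 2.
So 12^225 ≡ 100 · 133 · 221 · 12 ≡ 243 (mod 451).
Squaring chain: 243; never reaches −1, so base 12 is a Miller–Rabin witness that 451 is composite.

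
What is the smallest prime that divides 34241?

97

34241 is odd.
Digit sum 14, not divisible by 3.
Ends in 1: not divisible by 5.
7: 34241 = 7·4891 + 4
11: 34241 = 11·3112 + 9
13: 34241 = 13·2633 + 12
17: 34241 = 17·2014 + 3
19: 34241 = 19·1802 + 3
23: 34241 = 23·1488 + 17
29: 34241 = 29·1180 + 21
31: 34241 = 31·1104 + 17
37: 34241 = 37·925 + 16
41: 34241 = 41·835 + 6
43: 34241 = 43·796 + 13
47: 34241 = 47·728 + 25
53: 34241 = 53·646 + 3
59: 34241 = 59·580 + 21
61: 34241 = 61·561 + 20
67: 34241 = 67·511 + 4
71: 34241 = 71·482 + 19
73: 34241 = 73·469 + 4
79: 34241 = 79·433 + 34
83: 34241 = 83·412 + 45
89: 34241 = 89·384 + 65
97: 34241 = 97·353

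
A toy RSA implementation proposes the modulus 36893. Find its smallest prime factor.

36893 is odd.
Digit sum 29, not divisible by 3.
Ends in 3: not divisible by 5.
7: 36893 = 7·5270 + 3
11: 36893 = 11·3353 + 10
13: 36893 = 13·2837 + 12
17: 36893 = 17·2170 + 3
19: 36893 = 19·1941 + 14
23: 36893 = 23·1604 + 1
29: 36893 = 29·1272 + 5
31: 36893 = 31·1190 + 3
37: 36893 = 37·997 + 4
41: 36893 = 41·899 + 34
43: 36893 = 43·857 + 42
47: 36893 = 47·784 + 45
53: 36893 = 53·696 + 5
59: 36893 = 59·625 + 18
61: 36893 = 61·604 + 49
67: 36893 = 67·550 + 43
71: 36893 = 71·519 + 44
73: 36893 = 73·505 + 28
79: 36893 = 79·467

79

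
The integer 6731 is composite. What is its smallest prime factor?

6731 is odd.
Digit sum 17, not divisible by 3.
Ends in 1: not divisible by 5.
7: 6731 = 7·961 + 4
11: 6731 = 11·611 + 10
13: 6731 = 13·517 + 10
17: 6731 = 17·395 + 16
19: 6731 = 19·354 + 5
23: 6731 = 23·292 + 15
29: 6731 = 29·232 + 3
31: 6731 = 31·217 + 4
37: 6731 = 37·181 + 34
41: 6731 = 41·164 + 7
43: 6731 = 43·156 + 23
47: 6731 = 47·143 + 10
53: 6731 = 53·127

53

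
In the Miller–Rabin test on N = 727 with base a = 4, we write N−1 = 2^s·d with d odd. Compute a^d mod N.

727 − 1 = 726 = 2^1 · 363, so d = 363.
4^1 ≡ 4 (mod 727)
4^2 ≡ 4^2 = 16 ≡ 16 (mod 727)
4^4 ≡ 16^2 = 256 ≡ 256 (mod 727)
4^8 ≡ 256^2 = 65536 ≡ 106 (mod 727)
4^16 ≡ 106^2 = 11236 ≡ 331 (mod 727)
4^32 ≡ 331^2 = 109561 ≡ 511 (mod 727)
4^64 ≡ 511^2 = 261121 ≡ 128 (mod 727)
4^128 ≡ 128^2 = 16384 ≡ 390 (mod 727)
4^256 ≡ 390^2 = 152100 ≡ 157 (mod 727)
363 = 256 + 64 + 32 + 8 + 2 + 1 in binary powers of 2.
So 4^363 ≡ 157 · 128 · 511 · 106 · 16 · 4 ≡ 1 (mod 727).
Since 4^d ≡ 1 (mod 727), base 4 does not prove 727 composite.

1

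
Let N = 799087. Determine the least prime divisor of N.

31

799087 is odd.
Digit sum 40, not divisible by 3.
Ends in 7: not divisible by 5.
7: 799087 = 7·114155 + 2
11: 799087 = 11·72644 + 3
13: 799087 = 13·61468 + 3
17: 799087 = 17·47005 + 2
19: 799087 = 19·42057 + 4
23: 799087 = 23·34742 + 21
29: 799087 = 29·27554 + 21
31: 799087 = 31·25777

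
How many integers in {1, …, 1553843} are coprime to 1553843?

Factor: 1553843 = 83 · 97 · 193.
φ(1553843) = (83−1) · (97−1) · (193−1) = 82 · 96 · 192 = 1511424.

1511424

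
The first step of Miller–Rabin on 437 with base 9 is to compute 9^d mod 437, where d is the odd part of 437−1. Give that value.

294

437 − 1 = 436 = 2^2 · 109, so d = 109.
9^1 ≡ 9 (mod 437)
9^2 ≡ 9^2 = 81 ≡ 81 (mod 437)
9^4 ≡ 81^2 = 6561 ≡ 6 (mod 437)
9^8 ≡ 6^2 = 36 ≡ 36 (mod 437)
9^16 ≡ 36^2 = 1296 ≡ 422 (mod 437)
9^32 ≡ 422^2 = 178084 ≡ 225 (mod 437)
9^64 ≡ 225^2 = 50625 ≡ 370 (mod 437)
109 = 64 + 32 + 8 + 4 + 1 in binary powers of 2.
So 9^109 ≡ 370 · 225 · 36 · 6 · 9 ≡ 294 (mod 437).
Squaring chain: 294 → 347; never reaches −1, so base 9 is a Miller–Rabin witness that 437 is composite.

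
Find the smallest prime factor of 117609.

117609 is odd.
Digit sum 24, divisible by 3.

3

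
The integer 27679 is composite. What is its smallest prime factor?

27679 is odd.
Digit sum 31, not divisible by 3.
Ends in 9: not divisible by 5.
7: 27679 = 7·3954 + 1
11: 27679 = 11·2516 + 3
13: 27679 = 13·2129 + 2
17: 27679 = 17·1628 + 3
19: 27679 = 19·1456 + 15
23: 27679 = 23·1203 + 10
29: 27679 = 29·954 + 13
31: 27679 = 31·892 + 27
37: 27679 = 37·748 + 3
41: 27679 = 41·675 + 4
43: 27679 = 43·643 + 30
47: 27679 = 47·588 + 43
53: 27679 = 53·522 + 13
59: 27679 = 59·469 + 8
61: 27679 = 61·453 + 46
67: 27679 = 67·413 + 8
71: 27679 = 71·389 + 60
73: 27679 = 73·379 + 12
79: 27679 = 79·350 + 29
83: 27679 = 83·333 + 40
89: 27679 = 89·311

89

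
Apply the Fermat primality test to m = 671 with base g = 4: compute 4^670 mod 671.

474

4^1 ≡ 4 (mod 671)
4^2 ≡ 4^2 = 16 ≡ 16 (mod 671)
4^4 ≡ 16^2 = 256 ≡ 256 (mod 671)
4^8 ≡ 256^2 = 65536 ≡ 449 (mod 671)
4^16 ≡ 449^2 = 201601 ≡ 301 (mod 671)
4^32 ≡ 301^2 = 90601 ≡ 16 (mod 671)
4^64 ≡ 16^2 = 256 ≡ 256 (mod 671)
4^128 ≡ 256^2 = 65536 ≡ 449 (mod 671)
4^256 ≡ 449^2 = 201601 ≡ 301 (mod 671)
4^512 ≡ 301^2 = 90601 ≡ 16 (mod 671)
670 = 512 + 128 + 16 + 8 + 4 + 2 in binary powers of 2.
So 4^670 ≡ 16 · 449 · 301 · 449 · 256 · 16 ≡ 474 (mod 671).
Since 474 ≠ 1, base 4 is a Fermat witness: 671 is composite.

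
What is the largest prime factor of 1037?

61

1037 = 17 · 61
61 is prime.
So 1037 = 17 · 61; the largest prime factor is 61.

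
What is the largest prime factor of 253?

23

253 = 11 · 23
23 is prime.
So 253 = 11 · 23; the largest prime factor is 23.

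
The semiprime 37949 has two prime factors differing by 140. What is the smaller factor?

137

Since p = q + 140, we have 37949 = q(q + 140), so q² + 140q − 37949 = 0.
Discriminant: 140² + 4·37949 = 19600 + 151796 = 171396; √171396 = 414.
q = (−140 + 414)/2 = 137, and p = q + 140 = 277.
Check: 137 · 277 = 37949.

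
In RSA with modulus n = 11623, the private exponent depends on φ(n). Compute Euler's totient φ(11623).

11368

Factor: 11623 = 59 · 197.
φ(11623) = (59−1) · (197−1) = 58 · 196 = 11368.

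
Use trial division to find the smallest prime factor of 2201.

31

2201 is odd.
Digit sum 5, not divisible by 3.
Ends in 1: not divisible by 5.
7: 2201 = 7·314 + 3
11: 2201 = 11·200 + 1
13: 2201 = 13·169 + 4
17: 2201 = 17·129 + 8
19: 2201 = 19·115 + 16
23: 2201 = 23·95 + 16
29: 2201 = 29·75 + 26
31: 2201 = 31·71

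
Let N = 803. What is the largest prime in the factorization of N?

73

803 = 11 · 73
73 is prime.
So 803 = 11 · 73; the largest prime factor is 73.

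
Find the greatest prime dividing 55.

55 = 5 · 11
11 is prime.
So 55 = 5 · 11; the largest prime factor is 11.

11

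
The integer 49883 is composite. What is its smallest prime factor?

49883 is odd.
Digit sum 32, not divisible by 3.
Ends in 3: not divisible by 5.
7: 49883 = 7·7126 + 1
11: 49883 = 11·4534 + 9
13: 49883 = 13·3837 + 2
17: 49883 = 17·2934 + 5
19: 49883 = 19·2625 + 8
23: 49883 = 23·2168 + 19
29: 49883 = 29·1720 + 3
31: 49883 = 31·1609 + 4
37: 49883 = 37·1348 + 7
41: 49883 = 41·1216 + 27
43: 49883 = 43·1160 + 3
47: 49883 = 47·1061 + 16
53: 49883 = 53·941 + 10
59: 49883 = 59·845 + 28
61: 49883 = 61·817 + 46
67: 49883 = 67·744 + 35
71: 49883 = 71·702 + 41
73: 49883 = 73·683 + 24
79: 49883 = 79·631 + 34
83: 49883 = 83·601

83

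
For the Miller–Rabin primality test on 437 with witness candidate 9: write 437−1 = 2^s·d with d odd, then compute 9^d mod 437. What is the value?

294

437 − 1 = 436 = 2^2 · 109, so d = 109.
9^1 ≡ 9 (mod 437)
9^2 ≡ 9^2 = 81 ≡ 81 (mod 437)
9^4 ≡ 81^2 = 6561 ≡ 6 (mod 437)
9^8 ≡ 6^2 = 36 ≡ 36 (mod 437)
9^16 ≡ 36^2 = 1296 ≡ 422 (mod 437)
9^32 ≡ 422^2 = 178084 ≡ 225 (mod 437)
9^64 ≡ 225^2 = 50625 ≡ 370 (mod 437)
109 = 64 + 32 + 8 + 4 + 1 in binary powers of 2.
So 9^109 ≡ 370 · 225 · 36 · 6 · 9 ≡ 294 (mod 437).
Squaring chain: 294 → 347; never reaches −1, so base 9 is a Miller–Rabin witness that 437 is composite.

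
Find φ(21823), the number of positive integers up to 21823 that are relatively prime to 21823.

21528

Factor: 21823 = 139 · 157.
φ(21823) = (139−1) · (157−1) = 138 · 156 = 21528.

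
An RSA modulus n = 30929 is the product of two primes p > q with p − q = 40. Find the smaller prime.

157

Since p = q + 40, we have 30929 = q(q + 40), so q² + 40q − 30929 = 0.
Discriminant: 40² + 4·30929 = 1600 + 123716 = 125316; √125316 = 354.
q = (−40 + 354)/2 = 157, and p = q + 40 = 197.
Check: 157 · 197 = 30929.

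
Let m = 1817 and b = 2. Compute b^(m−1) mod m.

1221

2^1 ≡ 2 (mod 1817)
2^2 ≡ 2^2 = 4 ≡ 4 (mod 1817)
2^4 ≡ 4^2 = 16 ≡ 16 (mod 1817)
2^8 ≡ 16^2 = 256 ≡ 256 (mod 1817)
2^16 ≡ 256^2 = 65536 ≡ 124 (mod 1817)
2^32 ≡ 124^2 = 15376 ≡ 840 (mod 1817)
2^64 ≡ 840^2 = 705600 ≡ 604 (mod 1817)
2^128 ≡ 604^2 = 364816 ≡ 1416 (mod 1817)
2^256 ≡ 1416^2 = 2005056 ≡ 905 (mod 1817)
2^512 ≡ 905^2 = 819025 ≡ 1375 (mod 1817)
2^1024 ≡ 1375^2 = 1890625 ≡ 945 (mod 1817)
1816 = 1024 + 512 + 256 + 16 + 8 in binary powers of 2.
So 2^1816 ≡ 945 · 1375 · 905 · 124 · 256 ≡ 1221 (mod 1817).
Since 1221 ≠ 1, base 2 is a Fermat witness: 1817 is composite.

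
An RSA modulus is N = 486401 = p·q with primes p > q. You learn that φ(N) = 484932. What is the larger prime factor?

967

φ(n) = (p−1)(q−1) = n − (p+q) + 1, so p + q = 486401 − 484932 + 1 = 1470.
p and q are the roots of t² − 1470t + 486401 = 0.
Discriminant: 1470² − 4·486401 = 2160900 − 1945604 = 215296; √215296 = 464.
q = (1470 − 464)/2 = 503, p = (1470 + 464)/2 = 967.
Check: 503 · 967 = 486401.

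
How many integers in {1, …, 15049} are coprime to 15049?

Factor: 15049 = 101 · 149.
φ(15049) = (101−1) · (149−1) = 100 · 148 = 14800.

14800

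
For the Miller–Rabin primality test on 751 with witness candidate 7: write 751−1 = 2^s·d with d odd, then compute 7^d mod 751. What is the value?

750

751 − 1 = 750 = 2^1 · 375, so d = 375.
7^1 ≡ 7 (mod 751)
7^2 ≡ 7^2 = 49 ≡ 49 (mod 751)
7^4 ≡ 49^2 = 2401 ≡ 148 (mod 751)
7^8 ≡ 148^2 = 21904 ≡ 125 (mod 751)
7^16 ≡ 125^2 = 15625 ≡ 605 (mod 751)
7^32 ≡ 605^2 = 366025 ≡ 288 (mod 751)
7^64 ≡ 288^2 = 82944 ≡ 334 (mod 751)
7^128 ≡ 334^2 = 111556 ≡ 408 (mod 751)
7^256 ≡ 408^2 = 166464 ≡ 493 (mod 751)
375 = 256 + 64 + 32 + 16 + 4 + 2 + 1 in binary powers of 2.
So 7^375 ≡ 493 · 334 · 288 · 605 · 148 · 49 · 7 ≡ 750 (mod 751).
Since 7^d ≡ 750 (mod 751), base 7 does not prove 751 composite.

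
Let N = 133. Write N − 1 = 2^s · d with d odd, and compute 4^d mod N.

133 − 1 = 132 = 2^2 · 33, so d = 33.
4^1 ≡ 4 (mod 133)
4^2 ≡ 4^2 = 16 ≡ 16 (mod 133)
4^4 ≡ 16^2 = 256 ≡ 123 (mod 133)
4^8 ≡ 123^2 = 15129 ≡ 100 (mod 133)
4^16 ≡ 100^2 = 10000 ≡ 25 (mod 133)
4^32 ≡ 25^2 = 625 ≡ 93 (mod 133)
33 = 32 + 1 in binary powers of 2.
So 4^33 ≡ 93 · 4 ≡ 106 (mod 133).
Squaring chain: 106 → 64; never reaches −1, so base 4 is a Miller–Rabin witness that 133 is composite.

106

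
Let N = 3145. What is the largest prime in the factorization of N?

37

3145 = 5 · 629
629 = 17 · 37
37 is prime.
So 3145 = 5 · 17 · 37; the largest prime factor is 37.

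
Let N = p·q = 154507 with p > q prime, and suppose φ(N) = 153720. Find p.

φ(n) = (p−1)(q−1) = n − (p+q) + 1, so p + q = 154507 − 153720 + 1 = 788.
p and q are the roots of t² − 788t + 154507 = 0.
Discriminant: 788² − 4·154507 = 620944 − 618028 = 2916; √2916 = 54.
q = (788 − 54)/2 = 367, p = (788 + 54)/2 = 421.
Check: 367 · 421 = 154507.

421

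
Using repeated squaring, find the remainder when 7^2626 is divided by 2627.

7^1 ≡ 7 (mod 2627)
7^2 ≡ 7^2 = 49 ≡ 49 (mod 2627)
7^4 ≡ 49^2 = 2401 ≡ 2401 (mod 2627)
7^8 ≡ 2401^2 = 5764801 ≡ 1163 (mod 2627)
7^16 ≡ 1163^2 = 1352569 ≡ 2291 (mod 2627)
7^32 ≡ 2291^2 = 5248681 ≡ 2562 (mod 2627)
7^64 ≡ 2562^2 = 6563844 ≡ 1598 (mod 2627)
7^128 ≡ 1598^2 = 2553604 ≡ 160 (mod 2627)
7^256 ≡ 160^2 = 25600 ≡ 1957 (mod 2627)
7^512 ≡ 1957^2 = 3829849 ≡ 2310 (mod 2627)
7^1024 ≡ 2310^2 = 5336100 ≡ 663 (mod 2627)
7^2048 ≡ 663^2 = 439569 ≡ 860 (mod 2627)
2626 = 2048 + 512 + 64 + 2 in binary powers of 2.
So 7^2626 ≡ 860 · 2310 · 1598 · 49 ≡ 774 (mod 2627).
Since 774 ≠ 1, base 7 is a Fermat witness: 2627 is composite.

774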